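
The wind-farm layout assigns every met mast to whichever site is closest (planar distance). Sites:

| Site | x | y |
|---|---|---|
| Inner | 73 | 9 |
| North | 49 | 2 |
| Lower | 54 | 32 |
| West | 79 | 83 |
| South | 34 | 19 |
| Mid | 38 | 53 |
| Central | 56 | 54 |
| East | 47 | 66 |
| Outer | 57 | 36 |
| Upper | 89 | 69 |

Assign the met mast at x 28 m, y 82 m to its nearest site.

East

Squared distances to each site:
Inner: 7354.000; North: 6841.000; Lower: 3176.000; West: 2602.000; South: 4005.000; Mid: 941.000; Central: 1568.000; East: 617.000; Outer: 2957.000; Upper: 3890.000.
Minimum at East.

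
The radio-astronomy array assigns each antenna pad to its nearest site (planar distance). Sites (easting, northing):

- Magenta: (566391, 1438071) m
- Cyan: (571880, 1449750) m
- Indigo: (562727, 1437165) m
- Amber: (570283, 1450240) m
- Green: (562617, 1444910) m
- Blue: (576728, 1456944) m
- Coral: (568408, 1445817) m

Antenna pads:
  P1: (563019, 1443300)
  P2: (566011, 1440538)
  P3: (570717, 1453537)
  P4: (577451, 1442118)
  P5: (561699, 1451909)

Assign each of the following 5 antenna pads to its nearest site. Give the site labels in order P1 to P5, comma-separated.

P1 → Green (d²=2753704.00)
P2 → Magenta (d²=6230489.00)
P3 → Amber (d²=11058565.00)
P4 → Cyan (d²=89283465.00)
P5 → Green (d²=49828725.00)

Green, Magenta, Amber, Cyan, Green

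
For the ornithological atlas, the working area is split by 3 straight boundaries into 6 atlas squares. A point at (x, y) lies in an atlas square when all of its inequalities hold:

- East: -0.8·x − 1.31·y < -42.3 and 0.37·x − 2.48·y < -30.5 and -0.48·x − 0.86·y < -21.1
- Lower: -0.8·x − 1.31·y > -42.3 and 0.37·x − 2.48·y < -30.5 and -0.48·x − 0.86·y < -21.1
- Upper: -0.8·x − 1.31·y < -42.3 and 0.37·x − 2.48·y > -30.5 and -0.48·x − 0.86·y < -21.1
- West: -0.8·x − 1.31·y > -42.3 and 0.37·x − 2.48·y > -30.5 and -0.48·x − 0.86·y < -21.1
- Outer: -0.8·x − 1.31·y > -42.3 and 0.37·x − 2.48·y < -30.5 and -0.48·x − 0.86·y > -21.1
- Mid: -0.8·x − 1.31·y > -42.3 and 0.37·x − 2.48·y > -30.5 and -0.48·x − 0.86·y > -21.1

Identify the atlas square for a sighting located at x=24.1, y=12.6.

West

-0.8·24.1 − 1.31·12.6 = -35.786, which is > -42.3
0.37·24.1 − 2.48·12.6 = -22.331, which is > -30.5
-0.48·24.1 − 0.86·12.6 = -22.404, which is < -21.1
This sign pattern matches West.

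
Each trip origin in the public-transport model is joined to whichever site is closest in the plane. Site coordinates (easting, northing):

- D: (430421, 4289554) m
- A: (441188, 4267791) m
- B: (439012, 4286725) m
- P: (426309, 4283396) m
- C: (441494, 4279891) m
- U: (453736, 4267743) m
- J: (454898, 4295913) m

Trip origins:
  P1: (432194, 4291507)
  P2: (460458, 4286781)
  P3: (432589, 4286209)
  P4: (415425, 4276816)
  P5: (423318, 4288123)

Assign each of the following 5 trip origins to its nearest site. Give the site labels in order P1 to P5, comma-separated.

P1 → D (d²=6957738.00)
P2 → J (d²=114307024.00)
P3 → D (d²=15889249.00)
P4 → P (d²=161757856.00)
P5 → P (d²=31290610.00)

D, J, D, P, P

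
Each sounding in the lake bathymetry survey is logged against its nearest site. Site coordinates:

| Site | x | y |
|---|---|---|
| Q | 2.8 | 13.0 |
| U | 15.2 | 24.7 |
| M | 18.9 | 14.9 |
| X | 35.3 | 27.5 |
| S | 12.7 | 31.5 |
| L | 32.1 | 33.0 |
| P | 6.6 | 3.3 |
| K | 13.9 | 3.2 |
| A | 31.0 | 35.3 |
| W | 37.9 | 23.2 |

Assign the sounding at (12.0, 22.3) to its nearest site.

Squared distances to each site:
Q: 171.130; U: 16.000; M: 102.370; X: 569.930; S: 85.130; L: 518.500; P: 390.160; K: 368.420; A: 530.000; W: 671.620.
Minimum at U.

U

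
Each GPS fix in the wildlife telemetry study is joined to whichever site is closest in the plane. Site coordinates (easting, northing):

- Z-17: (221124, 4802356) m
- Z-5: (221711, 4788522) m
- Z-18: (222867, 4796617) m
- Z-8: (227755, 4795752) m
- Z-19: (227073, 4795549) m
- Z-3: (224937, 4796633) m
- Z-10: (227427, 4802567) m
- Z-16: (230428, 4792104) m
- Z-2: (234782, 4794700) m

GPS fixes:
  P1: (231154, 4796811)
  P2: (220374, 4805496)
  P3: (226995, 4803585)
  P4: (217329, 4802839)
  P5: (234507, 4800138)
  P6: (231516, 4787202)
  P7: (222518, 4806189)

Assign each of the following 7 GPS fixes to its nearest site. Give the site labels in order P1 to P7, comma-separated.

P1 → Z-8 (d²=12674682.00)
P2 → Z-17 (d²=10422100.00)
P3 → Z-10 (d²=1222948.00)
P4 → Z-17 (d²=14635314.00)
P5 → Z-2 (d²=29647469.00)
P6 → Z-16 (d²=25213348.00)
P7 → Z-17 (d²=16635125.00)

Z-8, Z-17, Z-10, Z-17, Z-2, Z-16, Z-17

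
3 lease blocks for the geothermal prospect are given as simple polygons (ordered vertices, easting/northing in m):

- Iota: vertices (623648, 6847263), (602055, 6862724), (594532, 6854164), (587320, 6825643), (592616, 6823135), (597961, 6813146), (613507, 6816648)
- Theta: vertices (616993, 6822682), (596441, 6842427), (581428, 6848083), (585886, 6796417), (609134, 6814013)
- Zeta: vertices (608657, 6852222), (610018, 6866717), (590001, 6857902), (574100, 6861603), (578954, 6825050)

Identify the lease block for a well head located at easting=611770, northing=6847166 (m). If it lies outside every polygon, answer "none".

Iota

Cast a ray rightward from (611770, 6847166). For each polygon, the edges (by vertex number in listed order) whose endpoints lie on opposite sides of northing = 6847166, where each meets that height, and whether that is right or left of the point:
Iota: 3–4 at easting≈592762.4 (left), 7–1 at easting≈623615.9 (right) → 1 crossing.
Theta: 2–3 at easting≈583862.0 (left), 3–4 at easting≈581507.1 (left) → 0 crossings.
Zeta: 4–5 at easting≈576017.1 (left), 5–1 at easting≈603130.0 (left) → 0 crossings.
Only Iota has an odd count, so the point is inside Iota.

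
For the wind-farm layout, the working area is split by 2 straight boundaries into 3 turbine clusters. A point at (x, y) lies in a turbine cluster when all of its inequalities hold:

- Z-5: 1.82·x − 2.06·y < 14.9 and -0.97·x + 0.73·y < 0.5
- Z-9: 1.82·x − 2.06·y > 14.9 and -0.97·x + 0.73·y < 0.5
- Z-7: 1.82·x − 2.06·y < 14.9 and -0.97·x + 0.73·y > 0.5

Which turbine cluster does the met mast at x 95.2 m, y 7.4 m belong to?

1.82·95.2 − 2.06·7.4 = 158.020, which is > 14.9
-0.97·95.2 + 0.73·7.4 = -86.942, which is < 0.5
This sign pattern matches Z-9.

Z-9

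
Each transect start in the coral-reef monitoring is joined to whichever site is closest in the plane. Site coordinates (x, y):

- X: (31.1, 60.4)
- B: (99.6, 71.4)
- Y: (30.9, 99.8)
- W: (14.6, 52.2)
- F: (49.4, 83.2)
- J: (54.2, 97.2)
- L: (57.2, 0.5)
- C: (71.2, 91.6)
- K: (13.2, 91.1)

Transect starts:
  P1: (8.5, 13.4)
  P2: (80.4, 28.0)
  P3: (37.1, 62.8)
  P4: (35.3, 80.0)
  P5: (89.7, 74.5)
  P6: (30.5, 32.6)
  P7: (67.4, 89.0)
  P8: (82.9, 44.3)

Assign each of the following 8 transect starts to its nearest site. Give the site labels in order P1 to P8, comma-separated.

W, L, X, F, B, W, C, B

P1 → W (d²=1542.65)
P2 → L (d²=1294.49)
P3 → X (d²=41.76)
P4 → F (d²=209.05)
P5 → B (d²=107.62)
P6 → W (d²=636.97)
P7 → C (d²=21.20)
P8 → B (d²=1013.30)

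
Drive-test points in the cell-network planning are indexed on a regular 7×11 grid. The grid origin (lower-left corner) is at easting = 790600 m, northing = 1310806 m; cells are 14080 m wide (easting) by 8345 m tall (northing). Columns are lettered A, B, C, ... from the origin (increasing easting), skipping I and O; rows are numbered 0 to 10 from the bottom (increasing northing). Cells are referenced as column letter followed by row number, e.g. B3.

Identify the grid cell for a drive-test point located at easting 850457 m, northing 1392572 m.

Column index: ⌊(850457 − 790600) / 14080⌋ = ⌊4.251⌋ = 4 → column E
Row offset from origin: ⌊(1392572 − 1310806) / 8345⌋ = ⌊9.798⌋ = 9 → row 9

E9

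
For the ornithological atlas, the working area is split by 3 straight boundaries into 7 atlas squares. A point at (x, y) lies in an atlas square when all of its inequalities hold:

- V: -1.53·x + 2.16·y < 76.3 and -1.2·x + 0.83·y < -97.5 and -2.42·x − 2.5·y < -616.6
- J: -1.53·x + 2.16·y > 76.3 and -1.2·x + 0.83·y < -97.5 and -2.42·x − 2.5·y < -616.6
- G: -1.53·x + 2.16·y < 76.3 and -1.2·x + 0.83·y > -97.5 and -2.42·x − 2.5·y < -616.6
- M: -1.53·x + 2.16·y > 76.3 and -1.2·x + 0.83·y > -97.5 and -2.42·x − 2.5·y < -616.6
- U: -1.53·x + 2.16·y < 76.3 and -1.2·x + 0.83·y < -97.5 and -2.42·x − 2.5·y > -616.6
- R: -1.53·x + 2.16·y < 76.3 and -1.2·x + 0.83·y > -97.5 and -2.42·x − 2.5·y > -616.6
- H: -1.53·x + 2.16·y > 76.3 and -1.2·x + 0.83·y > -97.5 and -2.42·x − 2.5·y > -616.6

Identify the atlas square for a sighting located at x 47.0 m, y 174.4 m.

H

-1.53·47.0 + 2.16·174.4 = 304.794, which is > 76.3
-1.2·47.0 + 0.83·174.4 = 88.352, which is > -97.5
-2.42·47.0 − 2.5·174.4 = -549.740, which is > -616.6
This sign pattern matches H.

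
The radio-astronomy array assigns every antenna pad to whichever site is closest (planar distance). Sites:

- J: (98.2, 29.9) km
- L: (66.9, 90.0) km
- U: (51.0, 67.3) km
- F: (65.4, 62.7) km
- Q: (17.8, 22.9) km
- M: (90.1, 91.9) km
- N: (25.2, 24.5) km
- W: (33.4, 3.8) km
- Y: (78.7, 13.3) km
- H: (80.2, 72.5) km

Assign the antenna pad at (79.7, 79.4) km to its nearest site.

Squared distances to each site:
J: 2792.500; L: 276.200; U: 970.100; F: 483.380; Q: 7023.860; M: 264.410; N: 5984.260; W: 7859.050; Y: 4370.210; H: 47.860.
Minimum at H.

H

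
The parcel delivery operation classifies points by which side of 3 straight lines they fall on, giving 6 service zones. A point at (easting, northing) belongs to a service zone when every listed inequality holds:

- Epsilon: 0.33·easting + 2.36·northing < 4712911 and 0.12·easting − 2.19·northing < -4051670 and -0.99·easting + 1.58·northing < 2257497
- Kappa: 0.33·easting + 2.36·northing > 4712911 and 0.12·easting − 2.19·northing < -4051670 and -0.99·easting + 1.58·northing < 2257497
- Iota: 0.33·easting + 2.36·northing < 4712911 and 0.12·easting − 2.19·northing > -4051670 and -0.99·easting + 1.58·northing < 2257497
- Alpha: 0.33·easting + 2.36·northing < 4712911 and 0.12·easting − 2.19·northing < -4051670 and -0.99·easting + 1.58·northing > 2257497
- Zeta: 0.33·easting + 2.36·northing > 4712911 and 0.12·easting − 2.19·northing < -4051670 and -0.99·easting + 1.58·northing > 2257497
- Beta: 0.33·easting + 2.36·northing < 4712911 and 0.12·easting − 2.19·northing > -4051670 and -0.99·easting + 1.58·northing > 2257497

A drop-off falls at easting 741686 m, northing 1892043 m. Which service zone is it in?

Epsilon

0.33·741686 + 2.36·1892043 = 4709977.860, which is < 4712911
0.12·741686 − 2.19·1892043 = -4054571.850, which is < -4051670
-0.99·741686 + 1.58·1892043 = 2255158.800, which is < 2257497
This sign pattern matches Epsilon.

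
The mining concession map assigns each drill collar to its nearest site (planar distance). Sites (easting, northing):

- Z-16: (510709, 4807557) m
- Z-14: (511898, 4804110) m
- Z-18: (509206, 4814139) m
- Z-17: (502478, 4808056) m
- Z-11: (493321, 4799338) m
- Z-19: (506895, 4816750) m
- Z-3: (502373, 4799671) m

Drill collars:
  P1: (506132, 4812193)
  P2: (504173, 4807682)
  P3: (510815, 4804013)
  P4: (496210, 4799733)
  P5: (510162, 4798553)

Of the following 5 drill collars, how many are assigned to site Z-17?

P1 → Z-18
P2 → Z-17
P3 → Z-14
P4 → Z-11
P5 → Z-14
1 of the 5 goes to Z-17.

1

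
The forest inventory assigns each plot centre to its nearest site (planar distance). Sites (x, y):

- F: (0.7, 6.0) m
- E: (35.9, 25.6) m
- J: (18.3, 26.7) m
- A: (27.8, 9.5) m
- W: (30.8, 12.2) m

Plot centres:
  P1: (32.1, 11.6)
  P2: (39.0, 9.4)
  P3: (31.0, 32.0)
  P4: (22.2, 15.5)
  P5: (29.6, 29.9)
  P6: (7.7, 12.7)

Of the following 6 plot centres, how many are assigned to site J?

P1 → W
P2 → W
P3 → E
P4 → A
P5 → E
P6 → F
0 of the 6 go to J.

0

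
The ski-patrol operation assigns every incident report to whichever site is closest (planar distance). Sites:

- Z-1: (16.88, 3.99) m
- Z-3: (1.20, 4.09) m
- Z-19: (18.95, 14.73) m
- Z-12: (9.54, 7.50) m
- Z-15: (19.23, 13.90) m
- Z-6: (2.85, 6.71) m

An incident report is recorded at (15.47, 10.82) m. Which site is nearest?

Z-15

Squared distances to each site:
Z-1: 48.637; Z-3: 248.926; Z-19: 27.398; Z-12: 46.187; Z-15: 23.624; Z-6: 176.157.
Minimum at Z-15.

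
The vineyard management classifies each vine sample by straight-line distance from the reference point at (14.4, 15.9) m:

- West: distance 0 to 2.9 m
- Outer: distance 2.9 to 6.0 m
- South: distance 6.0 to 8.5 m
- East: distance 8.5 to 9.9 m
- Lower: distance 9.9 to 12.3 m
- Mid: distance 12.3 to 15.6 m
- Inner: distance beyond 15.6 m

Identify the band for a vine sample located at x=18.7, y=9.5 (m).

Distance = √((18.7−14.4)² + (9.5−15.9)²) = √(18.490 + 40.960) = 7.710 m.
6.0 ≤ 7.710 < 8.5 → South.

South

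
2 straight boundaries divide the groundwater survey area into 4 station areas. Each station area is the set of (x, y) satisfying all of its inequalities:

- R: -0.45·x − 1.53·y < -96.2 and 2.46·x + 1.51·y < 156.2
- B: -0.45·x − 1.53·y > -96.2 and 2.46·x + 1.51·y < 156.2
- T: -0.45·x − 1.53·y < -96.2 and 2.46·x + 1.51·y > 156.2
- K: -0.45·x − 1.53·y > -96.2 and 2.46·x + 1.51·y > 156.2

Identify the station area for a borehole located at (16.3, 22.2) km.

-0.45·16.3 − 1.53·22.2 = -41.301, which is > -96.2
2.46·16.3 + 1.51·22.2 = 73.620, which is < 156.2
This sign pattern matches B.

B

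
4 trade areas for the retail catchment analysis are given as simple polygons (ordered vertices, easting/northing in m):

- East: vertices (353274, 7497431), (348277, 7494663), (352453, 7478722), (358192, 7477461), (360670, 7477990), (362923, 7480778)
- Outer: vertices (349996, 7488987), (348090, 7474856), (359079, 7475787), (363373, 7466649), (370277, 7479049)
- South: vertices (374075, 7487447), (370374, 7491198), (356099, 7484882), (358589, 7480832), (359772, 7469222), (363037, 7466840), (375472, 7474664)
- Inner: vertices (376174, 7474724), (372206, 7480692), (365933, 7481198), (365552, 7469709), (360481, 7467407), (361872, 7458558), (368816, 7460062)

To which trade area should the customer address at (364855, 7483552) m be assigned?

South

Cast a ray rightward from (364855, 7483552). For each polygon, the edges (by vertex number in listed order) whose endpoints lie on opposite sides of northing = 7483552, where each meets that height, and whether that is right or left of the point:
East: 2–3 at easting≈351187.7 (left), 6–1 at easting≈361315.7 (left) → 0 crossings.
Outer: 1–2 at easting≈349262.9 (left), 5–1 at easting≈361087.5 (left) → 0 crossings.
South: 3–4 at easting≈356916.7 (left), 7–1 at easting≈374500.7 (right) → 1 crossing.
Inner: no edge straddles that height → 0 crossings.
Only South has an odd count, so the point is inside South.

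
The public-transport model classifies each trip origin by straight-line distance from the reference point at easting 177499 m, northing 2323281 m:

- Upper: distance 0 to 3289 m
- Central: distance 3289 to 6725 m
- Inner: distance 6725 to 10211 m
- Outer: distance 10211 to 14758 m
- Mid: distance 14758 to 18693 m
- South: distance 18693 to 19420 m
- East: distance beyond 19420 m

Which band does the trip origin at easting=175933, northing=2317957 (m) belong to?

Distance = √((175933−177499)² + (2317957−2323281)²) = √(2452356.000 + 28344976.000) = 5549.534 m.
3289 ≤ 5549.534 < 6725 → Central.

Central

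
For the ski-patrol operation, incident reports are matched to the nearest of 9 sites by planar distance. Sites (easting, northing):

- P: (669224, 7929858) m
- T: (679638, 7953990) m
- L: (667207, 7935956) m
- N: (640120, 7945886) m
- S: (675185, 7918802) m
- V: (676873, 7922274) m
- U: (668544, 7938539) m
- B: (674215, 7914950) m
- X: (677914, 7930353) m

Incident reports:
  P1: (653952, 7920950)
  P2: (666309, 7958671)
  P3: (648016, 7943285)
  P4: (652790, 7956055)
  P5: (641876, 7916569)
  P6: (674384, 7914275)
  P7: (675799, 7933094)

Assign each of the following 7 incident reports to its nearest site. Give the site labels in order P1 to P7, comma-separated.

P1 → P (d²=312586448.00)
P2 → T (d²=199574002.00)
P3 → N (d²=69112017.00)
P4 → N (d²=263937461.00)
P5 → N (d²=862570025.00)
P6 → B (d²=484186.00)
P7 → X (d²=11986306.00)

P, T, N, N, N, B, X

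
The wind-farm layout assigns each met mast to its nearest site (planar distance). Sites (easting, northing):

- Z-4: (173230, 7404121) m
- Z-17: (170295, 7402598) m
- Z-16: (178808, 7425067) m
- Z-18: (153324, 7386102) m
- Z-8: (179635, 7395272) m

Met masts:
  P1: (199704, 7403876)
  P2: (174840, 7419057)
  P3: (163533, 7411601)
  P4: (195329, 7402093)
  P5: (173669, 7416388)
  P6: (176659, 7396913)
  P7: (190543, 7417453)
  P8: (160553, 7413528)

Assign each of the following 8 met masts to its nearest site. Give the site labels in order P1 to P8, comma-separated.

Z-8, Z-16, Z-17, Z-8, Z-16, Z-8, Z-16, Z-17

P1 → Z-8 (d²=476793577.00)
P2 → Z-16 (d²=51865124.00)
P3 → Z-17 (d²=126778653.00)
P4 → Z-8 (d²=292827677.00)
P5 → Z-16 (d²=101734362.00)
P6 → Z-8 (d²=11549457.00)
P7 → Z-16 (d²=195683221.00)
P8 → Z-17 (d²=214371464.00)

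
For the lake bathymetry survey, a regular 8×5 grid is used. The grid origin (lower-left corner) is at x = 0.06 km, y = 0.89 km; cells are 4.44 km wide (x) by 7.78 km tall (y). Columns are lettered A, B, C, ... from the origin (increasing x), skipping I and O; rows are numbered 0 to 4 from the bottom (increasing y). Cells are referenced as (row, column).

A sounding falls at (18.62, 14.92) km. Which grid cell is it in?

(1, E)

Column index: ⌊(18.62 − 0.06) / 4.44⌋ = ⌊4.180⌋ = 4 → column E
Row offset from origin: ⌊(14.92 − 0.89) / 7.78⌋ = ⌊1.803⌋ = 1 → row 1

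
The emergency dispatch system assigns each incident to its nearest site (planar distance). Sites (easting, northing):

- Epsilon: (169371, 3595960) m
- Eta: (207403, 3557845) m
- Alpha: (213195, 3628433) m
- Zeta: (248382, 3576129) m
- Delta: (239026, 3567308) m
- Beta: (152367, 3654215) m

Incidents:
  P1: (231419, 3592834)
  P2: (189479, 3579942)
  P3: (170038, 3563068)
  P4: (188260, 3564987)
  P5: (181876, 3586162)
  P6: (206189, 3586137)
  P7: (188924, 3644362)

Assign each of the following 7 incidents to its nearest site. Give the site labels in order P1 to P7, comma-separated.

P1 → Zeta (d²=566800394.00)
P2 → Epsilon (d²=660907988.00)
P3 → Epsilon (d²=1082328553.00)
P4 → Eta (d²=417462613.00)
P5 → Epsilon (d²=252375829.00)
P6 → Eta (d²=801911060.00)
P7 → Alpha (d²=842814482.00)

Zeta, Epsilon, Epsilon, Eta, Epsilon, Eta, Alpha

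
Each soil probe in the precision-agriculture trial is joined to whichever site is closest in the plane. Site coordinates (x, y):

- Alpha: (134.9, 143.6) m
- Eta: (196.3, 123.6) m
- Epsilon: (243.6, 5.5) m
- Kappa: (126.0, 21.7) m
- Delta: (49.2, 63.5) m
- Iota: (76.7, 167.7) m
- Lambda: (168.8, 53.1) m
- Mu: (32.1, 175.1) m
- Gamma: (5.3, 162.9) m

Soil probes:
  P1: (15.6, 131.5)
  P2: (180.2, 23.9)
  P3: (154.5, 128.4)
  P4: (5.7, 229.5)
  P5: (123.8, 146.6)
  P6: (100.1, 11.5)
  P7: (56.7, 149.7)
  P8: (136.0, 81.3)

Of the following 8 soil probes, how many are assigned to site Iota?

1

P1 → Gamma
P2 → Lambda
P3 → Alpha
P4 → Mu
P5 → Alpha
P6 → Kappa
P7 → Iota
P8 → Lambda
1 of the 8 goes to Iota.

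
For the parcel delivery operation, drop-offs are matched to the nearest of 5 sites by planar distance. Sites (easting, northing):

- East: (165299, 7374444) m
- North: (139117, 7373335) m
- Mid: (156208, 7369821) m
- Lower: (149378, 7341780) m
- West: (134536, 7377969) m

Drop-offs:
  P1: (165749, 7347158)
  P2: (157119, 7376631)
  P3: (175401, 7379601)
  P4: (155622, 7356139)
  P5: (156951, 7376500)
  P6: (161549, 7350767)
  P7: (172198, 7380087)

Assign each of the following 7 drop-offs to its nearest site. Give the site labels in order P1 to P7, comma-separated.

Lower, Mid, East, Mid, Mid, Lower, East

P1 → Lower (d²=296932525.00)
P2 → Mid (d²=47206021.00)
P3 → East (d²=128645053.00)
P4 → Mid (d²=187540520.00)
P5 → Mid (d²=45161090.00)
P6 → Lower (d²=228899410.00)
P7 → East (d²=79439650.00)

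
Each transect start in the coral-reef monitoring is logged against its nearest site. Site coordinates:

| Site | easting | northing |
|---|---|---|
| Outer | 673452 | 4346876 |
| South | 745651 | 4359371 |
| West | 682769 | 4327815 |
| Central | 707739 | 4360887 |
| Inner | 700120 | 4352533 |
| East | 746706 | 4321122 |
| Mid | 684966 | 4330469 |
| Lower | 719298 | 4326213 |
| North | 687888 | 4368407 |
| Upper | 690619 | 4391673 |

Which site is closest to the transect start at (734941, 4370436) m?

South

Squared distances to each site:
Outer: 4335970721.000; South: 237138325.000; West: 4538467225.000; Central: 831132205.000; Inner: 1533019450.000; East: 2570285821.000; Mid: 4094861714.000; Lower: 2200377178.000; North: 2218101650.000; Upper: 2415449853.000.
Minimum at South.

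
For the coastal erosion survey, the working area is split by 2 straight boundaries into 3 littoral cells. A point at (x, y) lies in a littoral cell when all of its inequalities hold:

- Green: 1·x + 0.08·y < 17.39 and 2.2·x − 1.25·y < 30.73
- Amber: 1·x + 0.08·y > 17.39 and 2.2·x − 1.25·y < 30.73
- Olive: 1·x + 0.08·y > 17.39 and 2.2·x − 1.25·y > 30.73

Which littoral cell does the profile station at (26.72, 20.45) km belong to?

Olive

1·26.72 + 0.08·20.45 = 28.356, which is > 17.39
2.2·26.72 − 1.25·20.45 = 33.221, which is > 30.73
This sign pattern matches Olive.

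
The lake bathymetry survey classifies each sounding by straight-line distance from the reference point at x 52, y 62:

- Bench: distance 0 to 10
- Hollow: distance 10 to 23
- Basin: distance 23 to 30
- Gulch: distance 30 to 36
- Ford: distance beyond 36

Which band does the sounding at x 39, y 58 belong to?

Hollow

Distance = √((39−52)² + (58−62)²) = √(169.000 + 16.000) = 13.601.
10 ≤ 13.601 < 23 → Hollow.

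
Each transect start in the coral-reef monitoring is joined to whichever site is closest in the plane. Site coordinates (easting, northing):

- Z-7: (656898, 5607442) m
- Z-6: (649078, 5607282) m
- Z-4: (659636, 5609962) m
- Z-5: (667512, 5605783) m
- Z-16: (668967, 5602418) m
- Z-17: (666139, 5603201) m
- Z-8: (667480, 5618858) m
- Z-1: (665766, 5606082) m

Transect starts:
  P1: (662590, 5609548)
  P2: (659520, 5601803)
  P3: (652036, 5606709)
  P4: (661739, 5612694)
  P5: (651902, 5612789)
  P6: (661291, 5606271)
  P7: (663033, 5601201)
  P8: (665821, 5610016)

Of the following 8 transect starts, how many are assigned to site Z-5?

P1 → Z-4
P2 → Z-7
P3 → Z-6
P4 → Z-4
P5 → Z-6
P6 → Z-4
P7 → Z-17
P8 → Z-1
0 of the 8 go to Z-5.

0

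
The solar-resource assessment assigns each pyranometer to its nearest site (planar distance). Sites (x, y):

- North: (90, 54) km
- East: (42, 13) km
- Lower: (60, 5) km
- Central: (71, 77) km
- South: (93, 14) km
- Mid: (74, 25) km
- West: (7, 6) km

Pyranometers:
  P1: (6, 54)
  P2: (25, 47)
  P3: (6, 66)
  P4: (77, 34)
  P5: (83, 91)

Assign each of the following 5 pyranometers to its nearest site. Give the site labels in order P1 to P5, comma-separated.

P1 → West (d²=2305.00)
P2 → East (d²=1445.00)
P3 → West (d²=3601.00)
P4 → Mid (d²=90.00)
P5 → Central (d²=340.00)

West, East, West, Mid, Central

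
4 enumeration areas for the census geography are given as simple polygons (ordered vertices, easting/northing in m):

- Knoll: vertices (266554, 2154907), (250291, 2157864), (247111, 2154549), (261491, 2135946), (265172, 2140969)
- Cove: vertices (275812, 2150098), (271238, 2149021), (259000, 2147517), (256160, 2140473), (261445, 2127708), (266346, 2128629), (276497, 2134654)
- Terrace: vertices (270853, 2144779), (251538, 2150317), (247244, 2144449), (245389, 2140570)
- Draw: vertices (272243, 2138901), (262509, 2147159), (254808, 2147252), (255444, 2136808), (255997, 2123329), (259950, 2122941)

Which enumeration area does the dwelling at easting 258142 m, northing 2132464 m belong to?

Draw

Cast a ray rightward from (258142, 2132464). For each polygon, the edges (by vertex number in listed order) whose endpoints lie on opposite sides of northing = 2132464, where each meets that height, and whether that is right or left of the point:
Knoll: no edge straddles that height → 0 crossings.
Cove: 4–5 at easting≈259475.9 (right), 6–7 at easting≈272807.3 (right) → 2 crossings.
Terrace: no edge straddles that height → 0 crossings.
Draw: 4–5 at easting≈255622.2 (left), 6–1 at easting≈267285.0 (right) → 1 crossing.
Only Draw has an odd count, so the point is inside Draw.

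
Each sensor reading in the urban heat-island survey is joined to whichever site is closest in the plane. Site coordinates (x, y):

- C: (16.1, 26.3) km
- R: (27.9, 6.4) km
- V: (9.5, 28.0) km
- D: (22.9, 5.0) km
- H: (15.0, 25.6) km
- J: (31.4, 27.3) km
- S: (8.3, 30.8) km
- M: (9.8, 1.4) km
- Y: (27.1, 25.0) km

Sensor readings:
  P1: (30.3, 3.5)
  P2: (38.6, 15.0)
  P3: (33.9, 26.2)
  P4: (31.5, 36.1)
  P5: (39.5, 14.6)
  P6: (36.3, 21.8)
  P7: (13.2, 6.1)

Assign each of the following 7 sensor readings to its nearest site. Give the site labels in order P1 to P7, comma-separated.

R, R, J, J, R, J, M

P1 → R (d²=14.17)
P2 → R (d²=188.45)
P3 → J (d²=7.46)
P4 → J (d²=77.45)
P5 → R (d²=201.80)
P6 → J (d²=54.26)
P7 → M (d²=33.65)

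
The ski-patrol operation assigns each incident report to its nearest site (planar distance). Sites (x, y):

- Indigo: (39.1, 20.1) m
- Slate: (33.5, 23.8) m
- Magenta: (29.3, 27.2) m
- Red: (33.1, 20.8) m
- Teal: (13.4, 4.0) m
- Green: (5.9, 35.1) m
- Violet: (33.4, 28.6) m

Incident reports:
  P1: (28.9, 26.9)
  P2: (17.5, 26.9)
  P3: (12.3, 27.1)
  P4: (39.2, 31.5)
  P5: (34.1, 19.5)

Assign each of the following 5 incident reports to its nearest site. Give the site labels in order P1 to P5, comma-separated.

P1 → Magenta (d²=0.25)
P2 → Magenta (d²=139.33)
P3 → Green (d²=104.96)
P4 → Violet (d²=42.05)
P5 → Red (d²=2.69)

Magenta, Magenta, Green, Violet, Red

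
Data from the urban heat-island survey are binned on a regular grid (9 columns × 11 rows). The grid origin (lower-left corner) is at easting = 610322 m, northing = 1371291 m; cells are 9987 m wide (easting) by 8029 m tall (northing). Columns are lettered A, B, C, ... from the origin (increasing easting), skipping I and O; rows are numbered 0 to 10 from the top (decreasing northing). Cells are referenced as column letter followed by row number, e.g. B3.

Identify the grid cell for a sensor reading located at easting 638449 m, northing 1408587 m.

Column index: ⌊(638449 − 610322) / 9987⌋ = ⌊2.816⌋ = 2 → column C
Row offset from origin: ⌊(1408587 − 1371291) / 8029⌋ = ⌊4.645⌋ = 4 → row 6 (counted from top)

C6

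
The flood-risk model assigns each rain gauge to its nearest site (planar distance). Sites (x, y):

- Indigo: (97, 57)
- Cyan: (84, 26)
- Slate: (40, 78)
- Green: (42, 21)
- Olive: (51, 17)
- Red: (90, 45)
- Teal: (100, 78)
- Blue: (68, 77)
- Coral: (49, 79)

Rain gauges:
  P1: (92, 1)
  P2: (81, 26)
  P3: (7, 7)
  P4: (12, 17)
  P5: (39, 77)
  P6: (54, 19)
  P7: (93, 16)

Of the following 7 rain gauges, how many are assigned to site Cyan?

P1 → Cyan
P2 → Cyan
P3 → Green
P4 → Green
P5 → Slate
P6 → Olive
P7 → Cyan
3 of the 7 go to Cyan.

3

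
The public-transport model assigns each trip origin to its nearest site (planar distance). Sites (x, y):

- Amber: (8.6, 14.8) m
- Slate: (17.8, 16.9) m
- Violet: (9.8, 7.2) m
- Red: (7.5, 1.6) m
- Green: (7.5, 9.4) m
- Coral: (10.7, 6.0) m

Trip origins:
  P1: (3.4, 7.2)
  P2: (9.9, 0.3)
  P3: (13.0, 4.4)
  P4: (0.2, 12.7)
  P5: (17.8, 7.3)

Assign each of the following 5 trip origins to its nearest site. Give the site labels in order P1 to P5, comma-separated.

P1 → Green (d²=21.65)
P2 → Red (d²=7.45)
P3 → Coral (d²=7.85)
P4 → Green (d²=64.18)
P5 → Coral (d²=52.10)

Green, Red, Coral, Green, Coral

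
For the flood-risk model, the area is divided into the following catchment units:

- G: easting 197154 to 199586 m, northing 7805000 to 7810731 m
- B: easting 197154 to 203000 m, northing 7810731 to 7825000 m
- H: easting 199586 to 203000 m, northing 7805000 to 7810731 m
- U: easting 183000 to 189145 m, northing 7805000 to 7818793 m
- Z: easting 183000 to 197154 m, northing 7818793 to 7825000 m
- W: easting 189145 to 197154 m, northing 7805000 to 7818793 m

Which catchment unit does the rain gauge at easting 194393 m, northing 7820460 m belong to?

The point has easting = 194393 and northing = 7820460.
Only Z satisfies 183000 ≤ easting ≤ 197154 and 7818793 ≤ northing ≤ 7825000.

Z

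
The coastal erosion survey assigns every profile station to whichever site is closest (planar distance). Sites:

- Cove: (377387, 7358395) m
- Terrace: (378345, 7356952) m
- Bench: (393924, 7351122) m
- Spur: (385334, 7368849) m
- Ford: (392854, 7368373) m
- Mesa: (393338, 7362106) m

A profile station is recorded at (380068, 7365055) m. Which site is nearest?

Spur

Squared distances to each site:
Cove: 51543361.000; Terrace: 68627338.000; Bench: 386117225.000; Spur: 42125192.000; Ford: 174490920.000; Mesa: 184789501.000.
Minimum at Spur.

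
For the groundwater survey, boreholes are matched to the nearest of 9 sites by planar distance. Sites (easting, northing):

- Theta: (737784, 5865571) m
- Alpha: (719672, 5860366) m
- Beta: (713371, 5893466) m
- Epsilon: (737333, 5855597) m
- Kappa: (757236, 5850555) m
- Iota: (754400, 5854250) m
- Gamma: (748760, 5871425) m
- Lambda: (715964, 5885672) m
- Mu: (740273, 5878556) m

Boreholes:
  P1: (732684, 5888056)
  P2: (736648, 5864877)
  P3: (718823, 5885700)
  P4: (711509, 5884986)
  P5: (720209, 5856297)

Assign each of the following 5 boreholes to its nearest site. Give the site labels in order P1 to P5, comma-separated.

Mu, Theta, Lambda, Lambda, Alpha

P1 → Mu (d²=147842921.00)
P2 → Theta (d²=1772132.00)
P3 → Lambda (d²=8174665.00)
P4 → Lambda (d²=20317621.00)
P5 → Alpha (d²=16845130.00)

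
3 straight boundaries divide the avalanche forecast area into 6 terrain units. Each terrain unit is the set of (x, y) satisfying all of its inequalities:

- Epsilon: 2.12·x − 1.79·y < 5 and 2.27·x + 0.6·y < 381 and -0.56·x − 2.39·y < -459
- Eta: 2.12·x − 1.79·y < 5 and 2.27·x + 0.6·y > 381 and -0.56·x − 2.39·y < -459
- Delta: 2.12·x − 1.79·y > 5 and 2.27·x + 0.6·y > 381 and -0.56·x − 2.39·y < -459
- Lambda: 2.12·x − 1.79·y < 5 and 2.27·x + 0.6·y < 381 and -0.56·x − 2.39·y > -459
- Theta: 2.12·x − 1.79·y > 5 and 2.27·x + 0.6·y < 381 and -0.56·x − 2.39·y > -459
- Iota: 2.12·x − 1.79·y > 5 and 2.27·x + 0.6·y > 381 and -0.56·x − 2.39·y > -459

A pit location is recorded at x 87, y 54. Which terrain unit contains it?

Theta

2.12·87 − 1.79·54 = 87.780, which is > 5
2.27·87 + 0.6·54 = 229.890, which is < 381
-0.56·87 − 2.39·54 = -177.780, which is > -459
This sign pattern matches Theta.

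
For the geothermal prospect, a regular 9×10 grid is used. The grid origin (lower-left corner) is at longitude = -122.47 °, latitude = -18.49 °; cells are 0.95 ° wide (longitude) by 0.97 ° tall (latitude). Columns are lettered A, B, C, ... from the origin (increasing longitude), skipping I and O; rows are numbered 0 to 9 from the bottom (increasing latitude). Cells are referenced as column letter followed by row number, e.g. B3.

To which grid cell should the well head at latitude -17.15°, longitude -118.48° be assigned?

E1

Column index: ⌊(-118.48 − -122.47) / 0.95⌋ = ⌊4.200⌋ = 4 → column E
Row offset from origin: ⌊(-17.15 − -18.49) / 0.97⌋ = ⌊1.381⌋ = 1 → row 1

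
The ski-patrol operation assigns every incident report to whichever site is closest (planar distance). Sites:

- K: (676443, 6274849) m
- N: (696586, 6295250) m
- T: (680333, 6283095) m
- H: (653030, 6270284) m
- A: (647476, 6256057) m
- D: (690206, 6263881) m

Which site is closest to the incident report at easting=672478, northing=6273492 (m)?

K

Squared distances to each site:
K: 17562674.000; N: 1054606228.000; T: 153918634.000; H: 388515968.000; A: 929079229.000; D: 406653305.000.
Minimum at K.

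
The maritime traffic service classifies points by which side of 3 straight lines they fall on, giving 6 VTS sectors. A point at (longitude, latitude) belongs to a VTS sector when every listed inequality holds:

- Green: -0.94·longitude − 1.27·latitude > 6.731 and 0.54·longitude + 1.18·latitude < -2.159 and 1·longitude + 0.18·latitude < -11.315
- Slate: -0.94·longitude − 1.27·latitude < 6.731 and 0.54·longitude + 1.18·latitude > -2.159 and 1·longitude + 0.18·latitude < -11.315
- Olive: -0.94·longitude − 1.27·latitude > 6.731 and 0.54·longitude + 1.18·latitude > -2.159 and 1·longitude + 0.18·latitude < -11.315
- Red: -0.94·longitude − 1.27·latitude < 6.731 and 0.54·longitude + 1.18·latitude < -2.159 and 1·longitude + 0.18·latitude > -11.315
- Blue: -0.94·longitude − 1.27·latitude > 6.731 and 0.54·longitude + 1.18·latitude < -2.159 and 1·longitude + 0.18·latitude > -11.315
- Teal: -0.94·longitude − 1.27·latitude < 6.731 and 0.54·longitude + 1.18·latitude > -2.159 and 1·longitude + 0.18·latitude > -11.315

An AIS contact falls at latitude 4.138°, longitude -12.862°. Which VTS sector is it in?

Olive

-0.94·-12.862 − 1.27·4.138 = 6.835, which is > 6.731
0.54·-12.862 + 1.18·4.138 = -2.063, which is > -2.159
1·-12.862 + 0.18·4.138 = -12.117, which is < -11.315
This sign pattern matches Olive.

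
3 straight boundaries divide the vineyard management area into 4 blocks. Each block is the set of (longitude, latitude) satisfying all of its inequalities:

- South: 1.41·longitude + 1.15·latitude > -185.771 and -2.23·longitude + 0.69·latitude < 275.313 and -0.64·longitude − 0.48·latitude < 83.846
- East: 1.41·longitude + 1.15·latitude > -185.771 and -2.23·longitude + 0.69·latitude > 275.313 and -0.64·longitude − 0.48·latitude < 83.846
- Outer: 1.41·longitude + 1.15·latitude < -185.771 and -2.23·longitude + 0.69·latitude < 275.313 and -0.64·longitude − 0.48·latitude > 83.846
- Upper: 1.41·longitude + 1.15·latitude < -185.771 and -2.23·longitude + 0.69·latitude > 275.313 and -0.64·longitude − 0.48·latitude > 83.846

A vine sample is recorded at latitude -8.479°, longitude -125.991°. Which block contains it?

1.41·-125.991 + 1.15·-8.479 = -187.398, which is < -185.771
-2.23·-125.991 + 0.69·-8.479 = 275.109, which is < 275.313
-0.64·-125.991 − 0.48·-8.479 = 84.704, which is > 83.846
This sign pattern matches Outer.

Outer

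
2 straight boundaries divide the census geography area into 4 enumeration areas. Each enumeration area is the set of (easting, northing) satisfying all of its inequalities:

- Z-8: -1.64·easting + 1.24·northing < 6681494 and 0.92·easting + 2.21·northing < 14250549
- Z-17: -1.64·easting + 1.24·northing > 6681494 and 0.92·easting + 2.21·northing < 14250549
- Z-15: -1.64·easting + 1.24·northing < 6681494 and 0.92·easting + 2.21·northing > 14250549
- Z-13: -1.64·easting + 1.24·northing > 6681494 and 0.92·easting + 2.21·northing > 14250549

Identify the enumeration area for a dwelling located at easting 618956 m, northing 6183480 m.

Z-8

-1.64·618956 + 1.24·6183480 = 6652427.360, which is < 6681494
0.92·618956 + 2.21·6183480 = 14234930.320, which is < 14250549
This sign pattern matches Z-8.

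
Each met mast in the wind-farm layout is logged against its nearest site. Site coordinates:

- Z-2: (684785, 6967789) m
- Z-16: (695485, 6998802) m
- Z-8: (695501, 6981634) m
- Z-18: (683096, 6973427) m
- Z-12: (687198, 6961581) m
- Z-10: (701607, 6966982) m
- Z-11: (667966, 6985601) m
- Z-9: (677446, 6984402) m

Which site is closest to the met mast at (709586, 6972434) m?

Squared distances to each site:
Z-2: 636665626.000; Z-16: 894109625.000; Z-8: 283027225.000; Z-18: 702706149.000; Z-12: 619010153.000; Z-10: 93388745.000; Z-11: 1905594289.000; Z-9: 1176212624.000.
Minimum at Z-10.

Z-10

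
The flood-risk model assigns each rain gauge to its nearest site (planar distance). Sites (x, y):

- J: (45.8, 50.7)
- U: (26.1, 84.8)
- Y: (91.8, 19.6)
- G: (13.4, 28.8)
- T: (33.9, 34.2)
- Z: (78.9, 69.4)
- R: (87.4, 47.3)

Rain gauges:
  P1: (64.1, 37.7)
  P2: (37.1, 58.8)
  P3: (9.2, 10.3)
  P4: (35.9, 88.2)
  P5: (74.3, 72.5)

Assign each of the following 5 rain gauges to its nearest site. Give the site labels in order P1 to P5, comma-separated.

P1 → J (d²=503.89)
P2 → J (d²=141.30)
P3 → G (d²=359.89)
P4 → U (d²=107.60)
P5 → Z (d²=30.77)

J, J, G, U, Z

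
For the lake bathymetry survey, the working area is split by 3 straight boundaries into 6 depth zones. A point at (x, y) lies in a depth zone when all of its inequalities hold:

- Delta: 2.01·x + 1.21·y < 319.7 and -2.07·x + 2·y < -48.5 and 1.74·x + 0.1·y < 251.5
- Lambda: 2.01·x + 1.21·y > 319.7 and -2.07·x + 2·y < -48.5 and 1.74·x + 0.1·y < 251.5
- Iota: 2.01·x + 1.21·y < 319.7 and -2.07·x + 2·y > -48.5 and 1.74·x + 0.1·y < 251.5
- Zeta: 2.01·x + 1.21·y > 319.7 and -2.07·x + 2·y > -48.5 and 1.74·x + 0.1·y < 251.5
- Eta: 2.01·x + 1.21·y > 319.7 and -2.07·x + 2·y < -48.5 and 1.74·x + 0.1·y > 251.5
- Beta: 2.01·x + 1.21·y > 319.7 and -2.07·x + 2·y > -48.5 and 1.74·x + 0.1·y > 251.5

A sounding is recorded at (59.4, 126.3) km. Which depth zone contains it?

2.01·59.4 + 1.21·126.3 = 272.217, which is < 319.7
-2.07·59.4 + 2·126.3 = 129.642, which is > -48.5
1.74·59.4 + 0.1·126.3 = 115.986, which is < 251.5
This sign pattern matches Iota.

Iota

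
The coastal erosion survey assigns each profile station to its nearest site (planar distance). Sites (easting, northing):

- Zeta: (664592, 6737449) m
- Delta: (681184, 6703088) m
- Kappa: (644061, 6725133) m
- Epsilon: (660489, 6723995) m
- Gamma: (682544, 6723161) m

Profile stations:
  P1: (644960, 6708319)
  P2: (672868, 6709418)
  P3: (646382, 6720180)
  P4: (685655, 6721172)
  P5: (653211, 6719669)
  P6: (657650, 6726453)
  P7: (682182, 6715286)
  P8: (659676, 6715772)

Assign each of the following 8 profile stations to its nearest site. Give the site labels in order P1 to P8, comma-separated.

P1 → Kappa (d²=283518797.00)
P2 → Delta (d²=109224756.00)
P3 → Kappa (d²=29919250.00)
P4 → Gamma (d²=13634442.00)
P5 → Epsilon (d²=71683560.00)
P6 → Epsilon (d²=14101685.00)
P7 → Gamma (d²=62146669.00)
P8 → Epsilon (d²=68278698.00)

Kappa, Delta, Kappa, Gamma, Epsilon, Epsilon, Gamma, Epsilon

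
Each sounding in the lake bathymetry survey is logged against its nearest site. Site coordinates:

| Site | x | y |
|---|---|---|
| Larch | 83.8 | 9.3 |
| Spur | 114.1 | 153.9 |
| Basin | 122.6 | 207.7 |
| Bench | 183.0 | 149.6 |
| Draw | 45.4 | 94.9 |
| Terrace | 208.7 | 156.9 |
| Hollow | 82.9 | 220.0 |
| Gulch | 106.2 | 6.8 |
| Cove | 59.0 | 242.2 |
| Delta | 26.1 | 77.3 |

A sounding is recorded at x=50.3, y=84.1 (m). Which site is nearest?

Squared distances to each site:
Larch: 6717.290; Spur: 8942.480; Basin: 20504.250; Bench: 21899.540; Draw: 140.650; Terrace: 30390.400; Hollow: 19531.570; Gulch: 9100.100; Cove: 25071.300; Delta: 631.880.
Minimum at Draw.

Draw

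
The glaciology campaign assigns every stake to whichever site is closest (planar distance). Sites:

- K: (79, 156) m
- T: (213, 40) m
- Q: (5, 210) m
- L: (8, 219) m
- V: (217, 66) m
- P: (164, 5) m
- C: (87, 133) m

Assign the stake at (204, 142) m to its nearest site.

Squared distances to each site:
K: 15821.000; T: 10485.000; Q: 44225.000; L: 44345.000; V: 5945.000; P: 20369.000; C: 13770.000.
Minimum at V.

V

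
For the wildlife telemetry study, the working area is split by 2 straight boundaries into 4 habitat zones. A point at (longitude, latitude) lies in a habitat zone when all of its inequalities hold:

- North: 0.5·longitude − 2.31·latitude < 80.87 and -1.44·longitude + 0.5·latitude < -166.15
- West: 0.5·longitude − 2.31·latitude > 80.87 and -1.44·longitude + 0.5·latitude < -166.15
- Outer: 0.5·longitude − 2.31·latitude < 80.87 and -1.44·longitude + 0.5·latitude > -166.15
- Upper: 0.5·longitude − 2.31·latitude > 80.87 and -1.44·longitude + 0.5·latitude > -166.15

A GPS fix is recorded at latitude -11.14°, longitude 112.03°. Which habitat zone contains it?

0.5·112.03 − 2.31·-11.14 = 81.748, which is > 80.87
-1.44·112.03 + 0.5·-11.14 = -166.893, which is < -166.15
This sign pattern matches West.

West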